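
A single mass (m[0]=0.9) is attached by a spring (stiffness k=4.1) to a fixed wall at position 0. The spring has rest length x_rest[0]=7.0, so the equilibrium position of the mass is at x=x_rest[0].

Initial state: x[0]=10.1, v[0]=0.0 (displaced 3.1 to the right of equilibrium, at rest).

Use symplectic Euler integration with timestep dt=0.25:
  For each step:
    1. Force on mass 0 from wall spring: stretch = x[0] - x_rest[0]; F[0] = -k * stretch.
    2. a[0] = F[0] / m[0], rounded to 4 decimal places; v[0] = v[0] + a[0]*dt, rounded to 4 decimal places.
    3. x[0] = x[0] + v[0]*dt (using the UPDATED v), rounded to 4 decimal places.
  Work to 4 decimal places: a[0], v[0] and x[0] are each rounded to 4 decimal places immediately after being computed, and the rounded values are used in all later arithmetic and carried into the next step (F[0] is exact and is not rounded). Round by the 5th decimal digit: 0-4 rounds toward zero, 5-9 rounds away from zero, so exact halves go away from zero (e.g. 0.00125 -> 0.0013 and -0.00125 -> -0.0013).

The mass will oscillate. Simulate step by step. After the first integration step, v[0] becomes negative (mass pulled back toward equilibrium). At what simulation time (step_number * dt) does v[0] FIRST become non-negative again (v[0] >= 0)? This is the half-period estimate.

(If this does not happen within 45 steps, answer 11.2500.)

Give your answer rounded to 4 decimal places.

Step 0: x=[10.1000] v=[0.0000]
Step 1: x=[9.2174] v=[-3.5306]
Step 2: x=[7.7034] v=[-6.0560]
Step 3: x=[5.9891] v=[-6.8571]
Step 4: x=[4.5627] v=[-5.7058]
Step 5: x=[3.8302] v=[-2.9300]
Step 6: x=[4.0002] v=[0.6801]
First v>=0 after going negative at step 6, time=1.5000

Answer: 1.5000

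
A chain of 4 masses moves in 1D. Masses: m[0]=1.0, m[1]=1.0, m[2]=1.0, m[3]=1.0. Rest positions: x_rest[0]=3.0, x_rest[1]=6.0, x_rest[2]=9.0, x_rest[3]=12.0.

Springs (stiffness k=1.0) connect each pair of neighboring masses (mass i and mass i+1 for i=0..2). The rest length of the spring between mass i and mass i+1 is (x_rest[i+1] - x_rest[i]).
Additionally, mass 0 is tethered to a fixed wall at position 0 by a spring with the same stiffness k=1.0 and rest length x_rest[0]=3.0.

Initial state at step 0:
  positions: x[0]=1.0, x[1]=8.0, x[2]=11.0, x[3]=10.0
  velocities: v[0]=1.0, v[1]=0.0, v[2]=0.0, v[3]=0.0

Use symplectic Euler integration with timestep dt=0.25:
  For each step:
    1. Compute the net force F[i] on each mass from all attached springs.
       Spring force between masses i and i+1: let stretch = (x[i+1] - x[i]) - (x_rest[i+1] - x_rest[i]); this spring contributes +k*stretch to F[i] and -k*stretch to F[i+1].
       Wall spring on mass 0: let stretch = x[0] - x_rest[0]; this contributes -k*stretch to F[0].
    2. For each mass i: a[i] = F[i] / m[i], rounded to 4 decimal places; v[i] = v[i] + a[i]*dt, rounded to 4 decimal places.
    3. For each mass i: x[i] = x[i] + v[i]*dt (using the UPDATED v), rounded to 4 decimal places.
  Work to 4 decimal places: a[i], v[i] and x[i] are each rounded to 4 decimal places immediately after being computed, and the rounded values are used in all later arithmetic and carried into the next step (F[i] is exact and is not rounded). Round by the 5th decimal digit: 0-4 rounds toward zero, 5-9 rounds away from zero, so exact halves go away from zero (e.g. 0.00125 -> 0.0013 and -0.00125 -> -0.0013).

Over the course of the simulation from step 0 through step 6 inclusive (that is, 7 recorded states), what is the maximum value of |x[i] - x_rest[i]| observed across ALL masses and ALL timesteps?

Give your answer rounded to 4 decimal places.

Answer: 2.9382

Derivation:
Step 0: x=[1.0000 8.0000 11.0000 10.0000] v=[1.0000 0.0000 0.0000 0.0000]
Step 1: x=[1.6250 7.7500 10.7500 10.2500] v=[2.5000 -1.0000 -1.0000 1.0000]
Step 2: x=[2.5313 7.3047 10.2813 10.7188] v=[3.6250 -1.7813 -1.8750 1.8750]
Step 3: x=[3.5777 6.7471 9.6539 11.3477] v=[4.1855 -2.2305 -2.5098 2.5156]
Step 4: x=[4.5986 6.1731 8.9506 12.0583] v=[4.0834 -2.2962 -2.8131 2.8422]
Step 5: x=[5.4305 5.6742 8.2680 12.7621] v=[3.3274 -1.9955 -2.7306 2.8153]
Step 6: x=[5.9382 5.3222 7.7041 13.3726] v=[2.0307 -1.4080 -2.2555 2.4418]
Max displacement = 2.9382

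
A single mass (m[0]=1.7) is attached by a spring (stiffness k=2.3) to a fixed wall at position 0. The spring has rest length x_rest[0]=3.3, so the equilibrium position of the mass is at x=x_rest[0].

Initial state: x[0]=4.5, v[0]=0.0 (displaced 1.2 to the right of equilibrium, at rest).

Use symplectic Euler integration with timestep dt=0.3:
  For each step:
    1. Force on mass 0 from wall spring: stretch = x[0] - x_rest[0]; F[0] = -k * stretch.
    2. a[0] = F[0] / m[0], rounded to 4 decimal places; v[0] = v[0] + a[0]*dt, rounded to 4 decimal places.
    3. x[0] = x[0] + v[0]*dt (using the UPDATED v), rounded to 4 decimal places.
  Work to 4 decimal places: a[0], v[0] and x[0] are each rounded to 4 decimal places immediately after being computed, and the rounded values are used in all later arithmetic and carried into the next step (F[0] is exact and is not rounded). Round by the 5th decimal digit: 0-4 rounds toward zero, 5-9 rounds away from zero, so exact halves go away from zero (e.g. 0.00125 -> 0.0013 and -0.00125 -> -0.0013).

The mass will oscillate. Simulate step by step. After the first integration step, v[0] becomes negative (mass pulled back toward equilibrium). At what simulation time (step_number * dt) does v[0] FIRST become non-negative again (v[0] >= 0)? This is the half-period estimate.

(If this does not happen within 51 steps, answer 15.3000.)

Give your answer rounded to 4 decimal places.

Step 0: x=[4.5000] v=[0.0000]
Step 1: x=[4.3539] v=[-0.4871]
Step 2: x=[4.0794] v=[-0.9149]
Step 3: x=[3.7100] v=[-1.2313]
Step 4: x=[3.2907] v=[-1.3977]
Step 5: x=[2.8725] v=[-1.3939]
Step 6: x=[2.5064] v=[-1.2204]
Step 7: x=[2.2369] v=[-0.8983]
Step 8: x=[2.0969] v=[-0.4668]
Step 9: x=[2.1034] v=[0.0215]
First v>=0 after going negative at step 9, time=2.7000

Answer: 2.7000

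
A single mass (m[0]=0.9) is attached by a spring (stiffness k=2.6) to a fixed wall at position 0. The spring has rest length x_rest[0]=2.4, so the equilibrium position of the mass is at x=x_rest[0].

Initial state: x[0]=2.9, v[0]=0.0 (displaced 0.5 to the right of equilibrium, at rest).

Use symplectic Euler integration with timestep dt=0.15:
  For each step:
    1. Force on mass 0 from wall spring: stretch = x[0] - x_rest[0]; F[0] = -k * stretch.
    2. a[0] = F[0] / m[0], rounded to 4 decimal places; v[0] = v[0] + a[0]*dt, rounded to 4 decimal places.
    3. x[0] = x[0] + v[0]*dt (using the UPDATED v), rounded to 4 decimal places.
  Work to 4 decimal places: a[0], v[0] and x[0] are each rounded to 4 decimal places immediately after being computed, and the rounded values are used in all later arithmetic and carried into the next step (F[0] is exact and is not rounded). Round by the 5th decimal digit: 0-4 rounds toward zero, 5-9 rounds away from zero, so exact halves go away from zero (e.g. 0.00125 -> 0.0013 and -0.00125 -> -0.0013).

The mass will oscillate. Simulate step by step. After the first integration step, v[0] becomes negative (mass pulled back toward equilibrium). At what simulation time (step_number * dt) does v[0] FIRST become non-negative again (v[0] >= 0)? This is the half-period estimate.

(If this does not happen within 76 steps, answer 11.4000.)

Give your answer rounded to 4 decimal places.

Step 0: x=[2.9000] v=[0.0000]
Step 1: x=[2.8675] v=[-0.2167]
Step 2: x=[2.8046] v=[-0.4193]
Step 3: x=[2.7154] v=[-0.5946]
Step 4: x=[2.6057] v=[-0.7313]
Step 5: x=[2.4826] v=[-0.8204]
Step 6: x=[2.3542] v=[-0.8562]
Step 7: x=[2.2287] v=[-0.8364]
Step 8: x=[2.1144] v=[-0.7622]
Step 9: x=[2.0186] v=[-0.6384]
Step 10: x=[1.9476] v=[-0.4731]
Step 11: x=[1.9060] v=[-0.2771]
Step 12: x=[1.8966] v=[-0.0630]
Step 13: x=[1.9199] v=[0.1551]
First v>=0 after going negative at step 13, time=1.9500

Answer: 1.9500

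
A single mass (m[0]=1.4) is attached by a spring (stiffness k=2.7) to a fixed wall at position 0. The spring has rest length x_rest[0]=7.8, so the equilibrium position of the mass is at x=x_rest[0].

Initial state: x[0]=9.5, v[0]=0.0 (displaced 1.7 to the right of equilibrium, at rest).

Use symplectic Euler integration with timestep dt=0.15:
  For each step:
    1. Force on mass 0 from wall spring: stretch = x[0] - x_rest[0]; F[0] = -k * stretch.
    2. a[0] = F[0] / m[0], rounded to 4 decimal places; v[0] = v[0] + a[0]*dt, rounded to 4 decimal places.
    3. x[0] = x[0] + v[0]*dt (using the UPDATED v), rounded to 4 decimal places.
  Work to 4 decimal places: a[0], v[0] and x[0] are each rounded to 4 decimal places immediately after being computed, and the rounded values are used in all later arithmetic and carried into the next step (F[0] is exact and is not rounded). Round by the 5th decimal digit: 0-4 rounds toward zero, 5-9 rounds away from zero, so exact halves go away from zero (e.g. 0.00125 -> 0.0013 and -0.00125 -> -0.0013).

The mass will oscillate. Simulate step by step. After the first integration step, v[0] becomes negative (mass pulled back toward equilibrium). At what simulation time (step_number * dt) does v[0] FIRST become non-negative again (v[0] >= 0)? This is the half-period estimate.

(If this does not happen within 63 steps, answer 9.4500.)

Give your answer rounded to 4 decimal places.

Step 0: x=[9.5000] v=[0.0000]
Step 1: x=[9.4262] v=[-0.4918]
Step 2: x=[9.2819] v=[-0.9622]
Step 3: x=[9.0733] v=[-1.3909]
Step 4: x=[8.8094] v=[-1.7593]
Step 5: x=[8.5017] v=[-2.0513]
Step 6: x=[8.1636] v=[-2.2543]
Step 7: x=[7.8097] v=[-2.3595]
Step 8: x=[7.4554] v=[-2.3623]
Step 9: x=[7.1160] v=[-2.2626]
Step 10: x=[6.8063] v=[-2.0647]
Step 11: x=[6.5397] v=[-1.7772]
Step 12: x=[6.3278] v=[-1.4126]
Step 13: x=[6.1798] v=[-0.9867]
Step 14: x=[6.1021] v=[-0.5180]
Step 15: x=[6.0981] v=[-0.0268]
Step 16: x=[6.1679] v=[0.4655]
First v>=0 after going negative at step 16, time=2.4000

Answer: 2.4000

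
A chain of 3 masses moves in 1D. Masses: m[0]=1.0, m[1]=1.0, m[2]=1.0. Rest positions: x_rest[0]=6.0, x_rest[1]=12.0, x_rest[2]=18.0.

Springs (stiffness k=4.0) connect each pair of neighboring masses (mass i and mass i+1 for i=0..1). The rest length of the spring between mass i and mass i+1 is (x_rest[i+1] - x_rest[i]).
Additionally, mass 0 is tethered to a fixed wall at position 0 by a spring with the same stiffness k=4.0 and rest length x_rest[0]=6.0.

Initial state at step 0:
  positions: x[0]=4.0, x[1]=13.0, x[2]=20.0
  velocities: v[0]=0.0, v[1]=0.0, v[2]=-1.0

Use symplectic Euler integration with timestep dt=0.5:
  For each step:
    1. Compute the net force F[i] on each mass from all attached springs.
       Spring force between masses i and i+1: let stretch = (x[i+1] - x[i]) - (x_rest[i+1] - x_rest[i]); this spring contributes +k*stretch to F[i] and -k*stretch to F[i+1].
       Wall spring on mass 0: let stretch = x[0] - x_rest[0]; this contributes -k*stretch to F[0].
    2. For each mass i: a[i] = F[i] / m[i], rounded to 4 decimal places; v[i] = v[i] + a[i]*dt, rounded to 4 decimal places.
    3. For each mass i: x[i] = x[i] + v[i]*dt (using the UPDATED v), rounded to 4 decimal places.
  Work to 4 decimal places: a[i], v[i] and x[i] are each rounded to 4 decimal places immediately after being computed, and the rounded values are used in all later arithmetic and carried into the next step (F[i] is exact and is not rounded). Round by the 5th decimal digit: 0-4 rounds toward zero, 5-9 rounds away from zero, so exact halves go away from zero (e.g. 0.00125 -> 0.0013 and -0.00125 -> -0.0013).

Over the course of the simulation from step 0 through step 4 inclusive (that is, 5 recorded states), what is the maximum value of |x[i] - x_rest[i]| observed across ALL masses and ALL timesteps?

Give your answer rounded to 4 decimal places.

Answer: 3.5000

Derivation:
Step 0: x=[4.0000 13.0000 20.0000] v=[0.0000 0.0000 -1.0000]
Step 1: x=[9.0000 11.0000 18.5000] v=[10.0000 -4.0000 -3.0000]
Step 2: x=[7.0000 14.5000 15.5000] v=[-4.0000 7.0000 -6.0000]
Step 3: x=[5.5000 11.5000 17.5000] v=[-3.0000 -6.0000 4.0000]
Step 4: x=[4.5000 8.5000 19.5000] v=[-2.0000 -6.0000 4.0000]
Max displacement = 3.5000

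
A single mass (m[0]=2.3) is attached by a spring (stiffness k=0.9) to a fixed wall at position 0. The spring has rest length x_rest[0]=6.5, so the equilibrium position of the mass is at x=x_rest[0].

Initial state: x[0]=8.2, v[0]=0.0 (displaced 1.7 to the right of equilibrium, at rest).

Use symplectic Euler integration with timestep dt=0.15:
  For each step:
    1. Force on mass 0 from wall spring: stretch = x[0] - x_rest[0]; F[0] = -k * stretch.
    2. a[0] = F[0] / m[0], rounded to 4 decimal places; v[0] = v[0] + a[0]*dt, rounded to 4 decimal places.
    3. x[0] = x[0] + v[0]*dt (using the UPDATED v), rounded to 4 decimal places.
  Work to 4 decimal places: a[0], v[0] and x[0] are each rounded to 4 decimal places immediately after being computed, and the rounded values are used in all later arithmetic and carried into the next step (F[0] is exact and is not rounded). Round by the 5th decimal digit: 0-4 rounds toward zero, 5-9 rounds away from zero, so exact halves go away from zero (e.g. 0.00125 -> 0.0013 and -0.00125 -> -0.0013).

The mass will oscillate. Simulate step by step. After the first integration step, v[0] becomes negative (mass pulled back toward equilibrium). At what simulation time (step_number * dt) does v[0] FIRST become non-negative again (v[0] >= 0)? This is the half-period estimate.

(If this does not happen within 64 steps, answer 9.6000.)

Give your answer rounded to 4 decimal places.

Step 0: x=[8.2000] v=[0.0000]
Step 1: x=[8.1850] v=[-0.0998]
Step 2: x=[8.1552] v=[-0.1987]
Step 3: x=[8.1108] v=[-0.2959]
Step 4: x=[8.0522] v=[-0.3904]
Step 5: x=[7.9800] v=[-0.4815]
Step 6: x=[7.8947] v=[-0.5684]
Step 7: x=[7.7972] v=[-0.6503]
Step 8: x=[7.6882] v=[-0.7264]
Step 9: x=[7.5688] v=[-0.7961]
Step 10: x=[7.4400] v=[-0.8588]
Step 11: x=[7.3029] v=[-0.9140]
Step 12: x=[7.1587] v=[-0.9611]
Step 13: x=[7.0087] v=[-0.9998]
Step 14: x=[6.8542] v=[-1.0297]
Step 15: x=[6.6966] v=[-1.0505]
Step 16: x=[6.5373] v=[-1.0620]
Step 17: x=[6.3777] v=[-1.0642]
Step 18: x=[6.2192] v=[-1.0570]
Step 19: x=[6.0631] v=[-1.0405]
Step 20: x=[5.9109] v=[-1.0149]
Step 21: x=[5.7639] v=[-0.9803]
Step 22: x=[5.6233] v=[-0.9371]
Step 23: x=[5.4905] v=[-0.8856]
Step 24: x=[5.3665] v=[-0.8264]
Step 25: x=[5.2525] v=[-0.7599]
Step 26: x=[5.1495] v=[-0.6867]
Step 27: x=[5.0584] v=[-0.6074]
Step 28: x=[4.9800] v=[-0.5228]
Step 29: x=[4.9150] v=[-0.4336]
Step 30: x=[4.8639] v=[-0.3406]
Step 31: x=[4.8272] v=[-0.2446]
Step 32: x=[4.8052] v=[-0.1464]
Step 33: x=[4.7982] v=[-0.0469]
Step 34: x=[4.8062] v=[0.0530]
First v>=0 after going negative at step 34, time=5.1000

Answer: 5.1000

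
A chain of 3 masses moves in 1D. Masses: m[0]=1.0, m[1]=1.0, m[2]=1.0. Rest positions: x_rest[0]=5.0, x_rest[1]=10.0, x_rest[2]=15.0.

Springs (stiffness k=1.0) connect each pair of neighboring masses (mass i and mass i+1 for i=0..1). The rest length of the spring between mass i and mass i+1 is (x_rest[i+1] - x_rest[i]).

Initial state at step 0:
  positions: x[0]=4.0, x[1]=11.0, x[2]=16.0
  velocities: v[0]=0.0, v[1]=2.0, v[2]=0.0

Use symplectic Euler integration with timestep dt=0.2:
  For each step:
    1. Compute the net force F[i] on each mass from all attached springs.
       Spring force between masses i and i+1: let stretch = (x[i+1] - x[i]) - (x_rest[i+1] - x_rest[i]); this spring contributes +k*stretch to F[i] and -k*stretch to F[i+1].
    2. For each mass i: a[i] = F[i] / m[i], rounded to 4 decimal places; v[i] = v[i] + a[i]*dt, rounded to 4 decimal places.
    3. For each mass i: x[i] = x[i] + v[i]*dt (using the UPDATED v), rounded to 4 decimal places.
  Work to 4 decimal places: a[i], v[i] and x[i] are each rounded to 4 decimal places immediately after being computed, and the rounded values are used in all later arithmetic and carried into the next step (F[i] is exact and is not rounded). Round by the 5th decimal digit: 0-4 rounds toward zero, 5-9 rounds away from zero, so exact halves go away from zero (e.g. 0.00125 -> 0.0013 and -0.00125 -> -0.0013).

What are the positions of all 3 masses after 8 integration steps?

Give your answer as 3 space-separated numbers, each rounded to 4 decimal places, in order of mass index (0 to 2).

Step 0: x=[4.0000 11.0000 16.0000] v=[0.0000 2.0000 0.0000]
Step 1: x=[4.0800 11.3200 16.0000] v=[0.4000 1.6000 0.0000]
Step 2: x=[4.2496 11.5376 16.0128] v=[0.8480 1.0880 0.0640]
Step 3: x=[4.5107 11.6427 16.0466] v=[1.3056 0.5254 0.1690]
Step 4: x=[4.8571 11.6387 16.1042] v=[1.7320 -0.0202 0.2882]
Step 5: x=[5.2748 11.5420 16.1832] v=[2.0883 -0.4834 0.3951]
Step 6: x=[5.7431 11.3803 16.2766] v=[2.3417 -0.8086 0.4669]
Step 7: x=[6.2369 11.1889 16.3741] v=[2.4691 -0.9568 0.4876]
Step 8: x=[6.7288 11.0069 16.4642] v=[2.4595 -0.9102 0.4506]

Answer: 6.7288 11.0069 16.4642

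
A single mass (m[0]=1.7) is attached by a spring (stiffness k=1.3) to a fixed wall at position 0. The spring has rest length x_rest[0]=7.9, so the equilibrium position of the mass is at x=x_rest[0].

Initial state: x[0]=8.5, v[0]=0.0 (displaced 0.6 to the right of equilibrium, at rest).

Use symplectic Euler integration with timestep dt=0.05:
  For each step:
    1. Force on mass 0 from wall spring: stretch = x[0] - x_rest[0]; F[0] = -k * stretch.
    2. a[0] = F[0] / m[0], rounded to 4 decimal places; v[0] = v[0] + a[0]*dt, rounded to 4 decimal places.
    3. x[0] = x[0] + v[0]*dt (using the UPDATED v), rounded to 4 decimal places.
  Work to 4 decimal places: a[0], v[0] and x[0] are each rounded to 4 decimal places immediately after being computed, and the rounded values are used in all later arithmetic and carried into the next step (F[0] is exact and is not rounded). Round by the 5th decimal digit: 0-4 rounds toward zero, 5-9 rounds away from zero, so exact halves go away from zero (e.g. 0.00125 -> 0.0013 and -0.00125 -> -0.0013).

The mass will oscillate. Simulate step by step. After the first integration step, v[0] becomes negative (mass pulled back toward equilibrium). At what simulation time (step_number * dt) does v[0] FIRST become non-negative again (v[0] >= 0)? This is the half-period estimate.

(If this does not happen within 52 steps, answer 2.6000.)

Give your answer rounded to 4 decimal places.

Step 0: x=[8.5000] v=[0.0000]
Step 1: x=[8.4989] v=[-0.0229]
Step 2: x=[8.4966] v=[-0.0458]
Step 3: x=[8.4932] v=[-0.0686]
Step 4: x=[8.4886] v=[-0.0913]
Step 5: x=[8.4829] v=[-0.1138]
Step 6: x=[8.4761] v=[-0.1361]
Step 7: x=[8.4682] v=[-0.1581]
Step 8: x=[8.4592] v=[-0.1798]
Step 9: x=[8.4491] v=[-0.2012]
Step 10: x=[8.4380] v=[-0.2222]
Step 11: x=[8.4259] v=[-0.2428]
Step 12: x=[8.4128] v=[-0.2629]
Step 13: x=[8.3987] v=[-0.2825]
Step 14: x=[8.3836] v=[-0.3016]
Step 15: x=[8.3676] v=[-0.3201]
Step 16: x=[8.3507] v=[-0.3380]
Step 17: x=[8.3329] v=[-0.3552]
Step 18: x=[8.3143] v=[-0.3718]
Step 19: x=[8.2949] v=[-0.3876]
Step 20: x=[8.2748] v=[-0.4027]
Step 21: x=[8.2540] v=[-0.4170]
Step 22: x=[8.2325] v=[-0.4305]
Step 23: x=[8.2103] v=[-0.4432]
Step 24: x=[8.1875] v=[-0.4551]
Step 25: x=[8.1642] v=[-0.4661]
Step 26: x=[8.1404] v=[-0.4762]
Step 27: x=[8.1161] v=[-0.4854]
Step 28: x=[8.0914] v=[-0.4937]
Step 29: x=[8.0664] v=[-0.5010]
Step 30: x=[8.0410] v=[-0.5074]
Step 31: x=[8.0154] v=[-0.5128]
Step 32: x=[7.9895] v=[-0.5172]
Step 33: x=[7.9635] v=[-0.5206]
Step 34: x=[7.9374] v=[-0.5230]
Step 35: x=[7.9112] v=[-0.5244]
Step 36: x=[7.8850] v=[-0.5248]
Step 37: x=[7.8588] v=[-0.5242]
Step 38: x=[7.8327] v=[-0.5226]
Step 39: x=[7.8067] v=[-0.5200]
Step 40: x=[7.7809] v=[-0.5164]
Step 41: x=[7.7553] v=[-0.5118]
Step 42: x=[7.7300] v=[-0.5063]
Step 43: x=[7.7050] v=[-0.4998]
Step 44: x=[7.6804] v=[-0.4923]
Step 45: x=[7.6562] v=[-0.4839]
Step 46: x=[7.6325] v=[-0.4746]
Step 47: x=[7.6093] v=[-0.4644]
Step 48: x=[7.5866] v=[-0.4533]
Step 49: x=[7.5645] v=[-0.4413]
Step 50: x=[7.5431] v=[-0.4285]
Step 51: x=[7.5224] v=[-0.4149]
Step 52: x=[7.5024] v=[-0.4005]
v[0] did not become non-negative within 52 steps; using fallback time=2.6000

Answer: 2.6000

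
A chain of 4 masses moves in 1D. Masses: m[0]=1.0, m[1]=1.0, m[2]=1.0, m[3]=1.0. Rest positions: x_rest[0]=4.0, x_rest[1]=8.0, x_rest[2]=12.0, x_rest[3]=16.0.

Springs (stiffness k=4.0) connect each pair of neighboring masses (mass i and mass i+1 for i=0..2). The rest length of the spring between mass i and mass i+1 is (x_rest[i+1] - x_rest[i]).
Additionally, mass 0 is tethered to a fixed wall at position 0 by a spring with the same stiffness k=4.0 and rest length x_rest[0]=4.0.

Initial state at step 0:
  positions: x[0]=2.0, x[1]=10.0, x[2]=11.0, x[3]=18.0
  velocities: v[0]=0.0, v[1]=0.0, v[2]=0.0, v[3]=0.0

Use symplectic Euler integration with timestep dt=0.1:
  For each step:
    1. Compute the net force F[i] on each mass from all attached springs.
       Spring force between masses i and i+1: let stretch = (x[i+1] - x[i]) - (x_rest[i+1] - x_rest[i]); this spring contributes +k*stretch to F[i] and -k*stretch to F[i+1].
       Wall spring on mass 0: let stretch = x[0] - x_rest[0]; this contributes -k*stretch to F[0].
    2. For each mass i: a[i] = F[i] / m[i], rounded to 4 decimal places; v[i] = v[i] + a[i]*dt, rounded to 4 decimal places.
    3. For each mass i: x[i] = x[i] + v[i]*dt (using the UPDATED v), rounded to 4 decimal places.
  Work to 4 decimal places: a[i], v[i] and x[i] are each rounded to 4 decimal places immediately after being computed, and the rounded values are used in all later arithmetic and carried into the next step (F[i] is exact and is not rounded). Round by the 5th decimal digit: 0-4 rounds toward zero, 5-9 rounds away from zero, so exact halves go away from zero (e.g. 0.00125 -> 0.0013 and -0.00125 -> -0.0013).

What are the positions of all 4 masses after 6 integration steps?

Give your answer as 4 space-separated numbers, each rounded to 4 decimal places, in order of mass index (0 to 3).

Answer: 5.2315 6.5686 13.9694 16.3336

Derivation:
Step 0: x=[2.0000 10.0000 11.0000 18.0000] v=[0.0000 0.0000 0.0000 0.0000]
Step 1: x=[2.2400 9.7200 11.2400 17.8800] v=[2.4000 -2.8000 2.4000 -1.2000]
Step 2: x=[2.6896 9.2016 11.6848 17.6544] v=[4.4960 -5.1840 4.4480 -2.2560]
Step 3: x=[3.2921 8.5221 12.2691 17.3500] v=[6.0250 -6.7955 5.8426 -3.0438]
Step 4: x=[3.9721 7.7832 12.9067 17.0024] v=[6.8002 -7.3887 6.3762 -3.4762]
Step 5: x=[4.6457 7.0968 13.5032 16.6510] v=[6.7358 -6.8637 5.9651 -3.5145]
Step 6: x=[5.2315 6.5686 13.9694 16.3336] v=[5.8580 -5.2816 4.6617 -3.1736]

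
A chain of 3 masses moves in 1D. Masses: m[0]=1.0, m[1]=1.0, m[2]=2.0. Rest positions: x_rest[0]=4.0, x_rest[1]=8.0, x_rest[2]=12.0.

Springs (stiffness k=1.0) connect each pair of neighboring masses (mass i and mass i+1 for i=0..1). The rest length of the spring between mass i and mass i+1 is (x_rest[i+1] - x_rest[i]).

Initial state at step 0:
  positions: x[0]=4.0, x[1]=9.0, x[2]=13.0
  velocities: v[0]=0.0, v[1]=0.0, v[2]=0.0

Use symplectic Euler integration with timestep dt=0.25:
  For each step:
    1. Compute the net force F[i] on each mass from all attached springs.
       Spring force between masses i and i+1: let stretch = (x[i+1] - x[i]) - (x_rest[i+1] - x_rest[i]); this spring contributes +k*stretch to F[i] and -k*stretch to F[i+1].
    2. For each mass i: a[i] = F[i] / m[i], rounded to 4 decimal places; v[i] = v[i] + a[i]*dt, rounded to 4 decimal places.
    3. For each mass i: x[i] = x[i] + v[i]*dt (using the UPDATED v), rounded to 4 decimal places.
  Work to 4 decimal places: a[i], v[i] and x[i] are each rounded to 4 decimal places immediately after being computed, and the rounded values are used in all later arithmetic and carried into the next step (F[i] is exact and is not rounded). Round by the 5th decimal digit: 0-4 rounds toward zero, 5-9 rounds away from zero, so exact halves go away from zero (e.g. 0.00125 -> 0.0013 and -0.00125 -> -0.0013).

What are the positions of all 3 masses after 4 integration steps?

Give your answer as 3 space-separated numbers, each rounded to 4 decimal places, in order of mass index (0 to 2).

Step 0: x=[4.0000 9.0000 13.0000] v=[0.0000 0.0000 0.0000]
Step 1: x=[4.0625 8.9375 13.0000] v=[0.2500 -0.2500 0.0000]
Step 2: x=[4.1797 8.8242 12.9981] v=[0.4688 -0.4531 -0.0078]
Step 3: x=[4.3372 8.6815 12.9907] v=[0.6299 -0.5708 -0.0296]
Step 4: x=[4.5162 8.5366 12.9736] v=[0.7160 -0.5796 -0.0683]

Answer: 4.5162 8.5366 12.9736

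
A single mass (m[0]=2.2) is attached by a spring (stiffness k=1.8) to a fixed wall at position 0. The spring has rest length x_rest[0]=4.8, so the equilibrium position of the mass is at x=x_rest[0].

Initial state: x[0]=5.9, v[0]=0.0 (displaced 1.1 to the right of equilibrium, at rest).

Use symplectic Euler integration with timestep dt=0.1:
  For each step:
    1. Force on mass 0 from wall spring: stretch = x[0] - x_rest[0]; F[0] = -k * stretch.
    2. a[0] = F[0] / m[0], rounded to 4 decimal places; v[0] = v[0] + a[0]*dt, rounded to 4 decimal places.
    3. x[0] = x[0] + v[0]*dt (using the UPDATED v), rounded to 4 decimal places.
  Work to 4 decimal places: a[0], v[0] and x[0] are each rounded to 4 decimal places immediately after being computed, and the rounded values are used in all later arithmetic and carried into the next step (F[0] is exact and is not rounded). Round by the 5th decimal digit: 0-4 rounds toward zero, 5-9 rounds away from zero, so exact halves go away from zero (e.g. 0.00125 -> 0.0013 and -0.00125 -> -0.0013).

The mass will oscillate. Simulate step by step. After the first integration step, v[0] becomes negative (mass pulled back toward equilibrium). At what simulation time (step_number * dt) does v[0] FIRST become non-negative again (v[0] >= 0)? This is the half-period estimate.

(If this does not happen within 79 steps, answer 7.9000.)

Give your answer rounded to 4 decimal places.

Answer: 3.5000

Derivation:
Step 0: x=[5.9000] v=[0.0000]
Step 1: x=[5.8910] v=[-0.0900]
Step 2: x=[5.8731] v=[-0.1793]
Step 3: x=[5.8464] v=[-0.2671]
Step 4: x=[5.8111] v=[-0.3527]
Step 5: x=[5.7676] v=[-0.4354]
Step 6: x=[5.7161] v=[-0.5146]
Step 7: x=[5.6571] v=[-0.5896]
Step 8: x=[5.5911] v=[-0.6597]
Step 9: x=[5.5187] v=[-0.7244]
Step 10: x=[5.4404] v=[-0.7832]
Step 11: x=[5.3568] v=[-0.8356]
Step 12: x=[5.2687] v=[-0.8812]
Step 13: x=[5.1767] v=[-0.9196]
Step 14: x=[5.0817] v=[-0.9504]
Step 15: x=[4.9844] v=[-0.9735]
Step 16: x=[4.8855] v=[-0.9886]
Step 17: x=[4.7859] v=[-0.9956]
Step 18: x=[4.6865] v=[-0.9945]
Step 19: x=[4.5880] v=[-0.9852]
Step 20: x=[4.4912] v=[-0.9679]
Step 21: x=[4.3969] v=[-0.9426]
Step 22: x=[4.3059] v=[-0.9096]
Step 23: x=[4.2190] v=[-0.8692]
Step 24: x=[4.1368] v=[-0.8217]
Step 25: x=[4.0601] v=[-0.7674]
Step 26: x=[3.9894] v=[-0.7069]
Step 27: x=[3.9253] v=[-0.6406]
Step 28: x=[3.8684] v=[-0.5690]
Step 29: x=[3.8191] v=[-0.4928]
Step 30: x=[3.7779] v=[-0.4125]
Step 31: x=[3.7450] v=[-0.3289]
Step 32: x=[3.7207] v=[-0.2426]
Step 33: x=[3.7053] v=[-0.1543]
Step 34: x=[3.6988] v=[-0.0647]
Step 35: x=[3.7013] v=[0.0254]
First v>=0 after going negative at step 35, time=3.5000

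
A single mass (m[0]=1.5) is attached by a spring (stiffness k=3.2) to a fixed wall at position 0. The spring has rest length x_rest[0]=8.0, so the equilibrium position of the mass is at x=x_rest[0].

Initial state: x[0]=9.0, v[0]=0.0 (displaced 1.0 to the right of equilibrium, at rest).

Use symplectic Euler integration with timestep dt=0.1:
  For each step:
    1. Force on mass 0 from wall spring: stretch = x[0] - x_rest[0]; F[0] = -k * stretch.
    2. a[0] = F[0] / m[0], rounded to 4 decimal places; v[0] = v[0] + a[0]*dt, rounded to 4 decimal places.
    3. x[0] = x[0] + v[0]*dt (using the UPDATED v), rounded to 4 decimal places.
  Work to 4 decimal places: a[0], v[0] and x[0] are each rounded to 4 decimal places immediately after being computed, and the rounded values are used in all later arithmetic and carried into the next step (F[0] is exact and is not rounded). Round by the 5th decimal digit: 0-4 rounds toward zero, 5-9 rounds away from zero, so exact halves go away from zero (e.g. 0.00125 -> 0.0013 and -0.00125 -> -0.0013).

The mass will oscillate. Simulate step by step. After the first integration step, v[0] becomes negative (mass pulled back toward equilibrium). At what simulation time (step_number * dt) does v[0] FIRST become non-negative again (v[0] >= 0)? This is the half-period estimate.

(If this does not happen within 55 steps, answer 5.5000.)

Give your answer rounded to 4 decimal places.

Answer: 2.2000

Derivation:
Step 0: x=[9.0000] v=[0.0000]
Step 1: x=[8.9787] v=[-0.2133]
Step 2: x=[8.9365] v=[-0.4221]
Step 3: x=[8.8743] v=[-0.6219]
Step 4: x=[8.7935] v=[-0.8084]
Step 5: x=[8.6957] v=[-0.9777]
Step 6: x=[8.5831] v=[-1.1261]
Step 7: x=[8.4581] v=[-1.2505]
Step 8: x=[8.3233] v=[-1.3482]
Step 9: x=[8.1816] v=[-1.4172]
Step 10: x=[8.0360] v=[-1.4559]
Step 11: x=[7.8896] v=[-1.4636]
Step 12: x=[7.7456] v=[-1.4401]
Step 13: x=[7.6070] v=[-1.3858]
Step 14: x=[7.4768] v=[-1.3020]
Step 15: x=[7.3578] v=[-1.1904]
Step 16: x=[7.2525] v=[-1.0534]
Step 17: x=[7.1631] v=[-0.8939]
Step 18: x=[7.0916] v=[-0.7154]
Step 19: x=[7.0394] v=[-0.5216]
Step 20: x=[7.0077] v=[-0.3167]
Step 21: x=[6.9972] v=[-0.1050]
Step 22: x=[7.0081] v=[0.1089]
First v>=0 after going negative at step 22, time=2.2000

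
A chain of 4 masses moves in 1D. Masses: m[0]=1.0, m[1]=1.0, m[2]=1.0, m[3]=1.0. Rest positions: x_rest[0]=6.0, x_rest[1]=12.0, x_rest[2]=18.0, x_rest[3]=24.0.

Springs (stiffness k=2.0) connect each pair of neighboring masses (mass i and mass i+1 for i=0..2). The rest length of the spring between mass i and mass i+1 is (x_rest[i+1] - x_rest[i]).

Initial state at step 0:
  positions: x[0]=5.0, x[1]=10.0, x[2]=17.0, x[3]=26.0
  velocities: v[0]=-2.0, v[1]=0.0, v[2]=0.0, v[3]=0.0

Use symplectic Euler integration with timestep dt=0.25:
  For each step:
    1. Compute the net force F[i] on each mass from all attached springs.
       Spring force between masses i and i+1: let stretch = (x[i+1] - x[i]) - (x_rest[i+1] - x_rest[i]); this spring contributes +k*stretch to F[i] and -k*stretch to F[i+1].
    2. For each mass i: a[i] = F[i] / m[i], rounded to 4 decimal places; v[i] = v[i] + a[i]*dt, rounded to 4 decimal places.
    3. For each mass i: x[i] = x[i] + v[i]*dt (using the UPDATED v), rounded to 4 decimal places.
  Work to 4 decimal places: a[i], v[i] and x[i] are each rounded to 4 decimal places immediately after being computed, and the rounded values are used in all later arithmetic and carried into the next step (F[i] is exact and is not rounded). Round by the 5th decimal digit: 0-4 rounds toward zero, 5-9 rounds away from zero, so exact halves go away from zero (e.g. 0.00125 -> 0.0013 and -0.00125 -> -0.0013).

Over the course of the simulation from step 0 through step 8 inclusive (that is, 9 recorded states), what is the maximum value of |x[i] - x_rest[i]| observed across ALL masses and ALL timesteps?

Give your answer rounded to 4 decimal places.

Answer: 3.0903

Derivation:
Step 0: x=[5.0000 10.0000 17.0000 26.0000] v=[-2.0000 0.0000 0.0000 0.0000]
Step 1: x=[4.3750 10.2500 17.2500 25.6250] v=[-2.5000 1.0000 1.0000 -1.5000]
Step 2: x=[3.7344 10.6406 17.6719 24.9531] v=[-2.5625 1.5625 1.6875 -2.6875]
Step 3: x=[3.2071 11.0469 18.1250 24.1211] v=[-2.1094 1.6251 1.8125 -3.3281]
Step 4: x=[2.9097 11.3580 18.4429 23.2896] v=[-1.1895 1.2443 1.2715 -3.3262]
Step 5: x=[2.9184 11.4987 18.4810 22.6022] v=[0.0347 0.5626 0.1524 -2.7496]
Step 6: x=[3.2496 11.4396 18.1615 22.1497] v=[1.3249 -0.2364 -1.2782 -1.8102]
Step 7: x=[3.8546 11.1970 17.5002 21.9486] v=[2.4199 -0.9705 -2.6451 -0.8043]
Step 8: x=[4.6274 10.8245 16.6071 21.9415] v=[3.0911 -1.4901 -3.5725 -0.0285]
Max displacement = 3.0903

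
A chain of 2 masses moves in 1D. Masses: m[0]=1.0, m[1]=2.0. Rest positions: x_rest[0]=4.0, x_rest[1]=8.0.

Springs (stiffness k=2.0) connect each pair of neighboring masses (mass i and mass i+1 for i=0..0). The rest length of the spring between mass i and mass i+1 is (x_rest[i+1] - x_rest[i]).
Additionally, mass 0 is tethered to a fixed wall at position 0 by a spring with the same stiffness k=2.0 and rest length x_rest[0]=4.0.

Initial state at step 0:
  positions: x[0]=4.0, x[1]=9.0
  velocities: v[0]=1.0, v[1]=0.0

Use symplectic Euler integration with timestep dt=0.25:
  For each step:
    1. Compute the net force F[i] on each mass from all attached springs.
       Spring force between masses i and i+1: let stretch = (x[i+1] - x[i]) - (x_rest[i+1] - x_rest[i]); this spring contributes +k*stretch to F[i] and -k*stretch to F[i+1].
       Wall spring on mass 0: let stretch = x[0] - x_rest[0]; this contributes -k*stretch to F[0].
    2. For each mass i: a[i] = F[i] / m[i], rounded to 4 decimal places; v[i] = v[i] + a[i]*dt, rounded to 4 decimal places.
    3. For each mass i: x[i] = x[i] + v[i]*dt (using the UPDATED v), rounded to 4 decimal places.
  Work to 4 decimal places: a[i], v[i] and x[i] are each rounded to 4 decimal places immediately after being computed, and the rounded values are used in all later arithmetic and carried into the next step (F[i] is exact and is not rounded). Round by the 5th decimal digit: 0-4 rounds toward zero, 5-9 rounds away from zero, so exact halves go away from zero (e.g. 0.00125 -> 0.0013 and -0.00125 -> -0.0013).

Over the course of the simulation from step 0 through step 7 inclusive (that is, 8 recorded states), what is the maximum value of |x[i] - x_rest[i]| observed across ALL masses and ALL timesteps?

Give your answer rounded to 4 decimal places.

Answer: 1.2151

Derivation:
Step 0: x=[4.0000 9.0000] v=[1.0000 0.0000]
Step 1: x=[4.3750 8.9375] v=[1.5000 -0.2500]
Step 2: x=[4.7735 8.8399] v=[1.5938 -0.3906]
Step 3: x=[5.0836 8.7381] v=[1.2403 -0.4072]
Step 4: x=[5.2151 8.6579] v=[0.5258 -0.3208]
Step 5: x=[5.1250 8.6125] v=[-0.3604 -0.1815]
Step 6: x=[4.8302 8.5992] v=[-1.1792 -0.0534]
Step 7: x=[4.4028 8.6003] v=[-1.7098 0.0044]
Max displacement = 1.2151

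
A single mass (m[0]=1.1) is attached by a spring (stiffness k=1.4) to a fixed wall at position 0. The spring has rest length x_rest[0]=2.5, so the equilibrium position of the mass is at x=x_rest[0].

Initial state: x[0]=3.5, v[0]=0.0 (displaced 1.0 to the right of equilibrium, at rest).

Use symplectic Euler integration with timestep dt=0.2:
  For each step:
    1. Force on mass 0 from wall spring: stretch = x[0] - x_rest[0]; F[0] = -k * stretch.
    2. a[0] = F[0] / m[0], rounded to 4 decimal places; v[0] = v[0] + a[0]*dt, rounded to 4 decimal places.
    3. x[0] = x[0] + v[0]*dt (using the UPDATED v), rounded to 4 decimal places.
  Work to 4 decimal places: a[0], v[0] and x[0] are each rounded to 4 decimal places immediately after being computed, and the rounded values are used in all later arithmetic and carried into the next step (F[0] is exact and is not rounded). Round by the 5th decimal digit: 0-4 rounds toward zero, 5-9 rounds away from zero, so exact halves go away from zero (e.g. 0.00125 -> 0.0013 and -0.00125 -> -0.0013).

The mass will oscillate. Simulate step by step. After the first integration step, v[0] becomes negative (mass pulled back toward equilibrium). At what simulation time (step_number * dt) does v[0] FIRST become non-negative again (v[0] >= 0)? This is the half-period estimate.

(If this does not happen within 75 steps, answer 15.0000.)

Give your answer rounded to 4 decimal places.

Answer: 2.8000

Derivation:
Step 0: x=[3.5000] v=[0.0000]
Step 1: x=[3.4491] v=[-0.2545]
Step 2: x=[3.3499] v=[-0.4961]
Step 3: x=[3.2074] v=[-0.7124]
Step 4: x=[3.0289] v=[-0.8925]
Step 5: x=[2.8235] v=[-1.0271]
Step 6: x=[2.6016] v=[-1.1094]
Step 7: x=[2.3745] v=[-1.1353]
Step 8: x=[2.1538] v=[-1.1034]
Step 9: x=[1.9507] v=[-1.0153]
Step 10: x=[1.7756] v=[-0.8755]
Step 11: x=[1.6374] v=[-0.6911]
Step 12: x=[1.5431] v=[-0.4715]
Step 13: x=[1.4975] v=[-0.2279]
Step 14: x=[1.5030] v=[0.0273]
First v>=0 after going negative at step 14, time=2.8000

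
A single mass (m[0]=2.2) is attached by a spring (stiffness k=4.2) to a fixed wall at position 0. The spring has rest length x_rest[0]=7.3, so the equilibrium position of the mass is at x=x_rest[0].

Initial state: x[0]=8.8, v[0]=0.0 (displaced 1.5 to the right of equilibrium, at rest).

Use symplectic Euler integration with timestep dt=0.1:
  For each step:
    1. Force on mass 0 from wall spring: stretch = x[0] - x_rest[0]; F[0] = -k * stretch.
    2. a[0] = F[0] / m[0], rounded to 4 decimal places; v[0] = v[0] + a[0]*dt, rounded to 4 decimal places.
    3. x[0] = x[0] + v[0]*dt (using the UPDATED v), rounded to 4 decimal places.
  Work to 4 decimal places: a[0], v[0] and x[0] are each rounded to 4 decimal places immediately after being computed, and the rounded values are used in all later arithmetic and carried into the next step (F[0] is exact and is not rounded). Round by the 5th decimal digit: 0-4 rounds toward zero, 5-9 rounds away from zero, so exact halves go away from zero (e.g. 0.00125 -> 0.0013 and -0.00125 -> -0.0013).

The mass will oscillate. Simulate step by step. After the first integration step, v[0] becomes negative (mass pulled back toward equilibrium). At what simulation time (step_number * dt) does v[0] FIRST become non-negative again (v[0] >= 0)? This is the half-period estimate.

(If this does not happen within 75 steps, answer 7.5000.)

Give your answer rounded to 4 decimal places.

Step 0: x=[8.8000] v=[0.0000]
Step 1: x=[8.7714] v=[-0.2864]
Step 2: x=[8.7147] v=[-0.5673]
Step 3: x=[8.6310] v=[-0.8374]
Step 4: x=[8.5219] v=[-1.0915]
Step 5: x=[8.3894] v=[-1.3248]
Step 6: x=[8.2361] v=[-1.5328]
Step 7: x=[8.0650] v=[-1.7115]
Step 8: x=[7.8792] v=[-1.8576]
Step 9: x=[7.6824] v=[-1.9682]
Step 10: x=[7.4783] v=[-2.0412]
Step 11: x=[7.2708] v=[-2.0752]
Step 12: x=[7.0638] v=[-2.0696]
Step 13: x=[6.8614] v=[-2.0245]
Step 14: x=[6.6673] v=[-1.9408]
Step 15: x=[6.4853] v=[-1.8200]
Step 16: x=[6.3189] v=[-1.6645]
Step 17: x=[6.1712] v=[-1.4772]
Step 18: x=[6.0450] v=[-1.2617]
Step 19: x=[5.9428] v=[-1.0221]
Step 20: x=[5.8665] v=[-0.7630]
Step 21: x=[5.8176] v=[-0.4893]
Step 22: x=[5.7970] v=[-0.2063]
Step 23: x=[5.8051] v=[0.0806]
First v>=0 after going negative at step 23, time=2.3000

Answer: 2.3000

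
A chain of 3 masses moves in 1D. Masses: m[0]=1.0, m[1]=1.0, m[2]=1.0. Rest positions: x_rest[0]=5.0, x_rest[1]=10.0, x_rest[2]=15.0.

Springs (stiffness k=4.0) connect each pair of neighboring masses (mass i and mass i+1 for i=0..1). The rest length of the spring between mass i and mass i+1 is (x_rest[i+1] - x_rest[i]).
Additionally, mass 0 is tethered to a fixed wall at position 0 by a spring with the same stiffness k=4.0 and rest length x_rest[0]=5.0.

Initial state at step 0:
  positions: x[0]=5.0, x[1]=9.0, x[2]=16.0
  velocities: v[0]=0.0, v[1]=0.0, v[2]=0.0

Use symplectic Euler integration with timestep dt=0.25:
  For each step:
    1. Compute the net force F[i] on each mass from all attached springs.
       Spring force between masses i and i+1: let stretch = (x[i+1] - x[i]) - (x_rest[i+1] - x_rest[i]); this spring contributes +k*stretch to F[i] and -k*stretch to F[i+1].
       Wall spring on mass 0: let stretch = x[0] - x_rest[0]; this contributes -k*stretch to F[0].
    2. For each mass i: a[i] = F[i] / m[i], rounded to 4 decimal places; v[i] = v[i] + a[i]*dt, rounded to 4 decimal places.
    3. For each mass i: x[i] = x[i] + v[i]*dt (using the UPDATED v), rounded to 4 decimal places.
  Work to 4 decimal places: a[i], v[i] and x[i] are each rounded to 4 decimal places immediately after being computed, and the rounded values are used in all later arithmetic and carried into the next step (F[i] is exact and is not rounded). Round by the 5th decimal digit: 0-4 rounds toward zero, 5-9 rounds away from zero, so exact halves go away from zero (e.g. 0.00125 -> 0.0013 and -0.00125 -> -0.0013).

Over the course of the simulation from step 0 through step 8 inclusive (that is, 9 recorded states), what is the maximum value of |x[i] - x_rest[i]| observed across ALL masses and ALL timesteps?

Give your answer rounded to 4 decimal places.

Step 0: x=[5.0000 9.0000 16.0000] v=[0.0000 0.0000 0.0000]
Step 1: x=[4.7500 9.7500 15.5000] v=[-1.0000 3.0000 -2.0000]
Step 2: x=[4.5625 10.6875 14.8125] v=[-0.7500 3.7500 -2.7500]
Step 3: x=[4.7656 11.1250 14.3438] v=[0.8125 1.7500 -1.8750]
Step 4: x=[5.3672 10.7774 14.3204] v=[2.4063 -1.3906 -0.0938]
Step 5: x=[5.9795 9.9630 14.6612] v=[2.4493 -3.2578 1.3632]
Step 6: x=[6.0928 9.3272 15.0775] v=[0.4533 -2.5431 1.6650]
Step 7: x=[5.4915 9.3204 15.3062] v=[-2.4051 -0.0272 0.9147]
Step 8: x=[4.4746 9.8528 15.2884] v=[-4.0677 2.1297 -0.0711]
Max displacement = 1.1250

Answer: 1.1250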